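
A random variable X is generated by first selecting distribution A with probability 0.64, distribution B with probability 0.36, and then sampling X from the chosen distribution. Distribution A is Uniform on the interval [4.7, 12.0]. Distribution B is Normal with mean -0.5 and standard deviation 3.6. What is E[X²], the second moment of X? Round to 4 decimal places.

52.2201

For each component E[X²] = Var + (mean)², giving A: 74.1633; B: 13.21.
Overall E[X²] = 0.64·74.1633 + 0.36·13.21 = 52.2201.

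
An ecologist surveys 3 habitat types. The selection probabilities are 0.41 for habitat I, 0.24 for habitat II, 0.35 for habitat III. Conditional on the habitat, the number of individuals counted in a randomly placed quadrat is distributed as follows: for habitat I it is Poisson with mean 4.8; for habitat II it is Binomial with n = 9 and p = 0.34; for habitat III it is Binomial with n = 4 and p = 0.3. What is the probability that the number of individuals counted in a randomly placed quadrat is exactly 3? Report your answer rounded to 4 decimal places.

Conditional on each habitat, P(X = 3): I: 0.151691; II: 0.272885; III: 0.0756.
By total probability, P(X = 3) = 0.41·0.151691 + 0.24·0.272885 + 0.35·0.0756 = 0.154146.

0.1541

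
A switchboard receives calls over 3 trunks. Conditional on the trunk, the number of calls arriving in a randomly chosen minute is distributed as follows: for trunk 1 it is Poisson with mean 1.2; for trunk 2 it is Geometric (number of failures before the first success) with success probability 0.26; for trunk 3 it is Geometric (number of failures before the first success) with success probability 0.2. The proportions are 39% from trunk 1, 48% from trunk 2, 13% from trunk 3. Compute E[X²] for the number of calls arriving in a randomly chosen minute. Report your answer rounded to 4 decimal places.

For each component E[X²] = Var + (mean)², giving 1: 2.64; 2: 19.0473; 3: 36.
Overall E[X²] = 0.39·2.64 + 0.48·19.0473 + 0.13·36 = 14.8523.

14.8523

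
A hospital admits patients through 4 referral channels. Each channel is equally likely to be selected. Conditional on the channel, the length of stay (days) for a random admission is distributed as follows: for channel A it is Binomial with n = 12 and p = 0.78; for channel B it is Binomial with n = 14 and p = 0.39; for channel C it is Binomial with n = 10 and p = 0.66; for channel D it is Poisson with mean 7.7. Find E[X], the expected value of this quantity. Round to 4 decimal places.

Component means — A: 9.36; B: 5.46; C: 6.6; D: 7.7.
E[X] = 0.25·9.36 + 0.25·5.46 + 0.25·6.6 + 0.25·7.7 = 7.28.

7.2800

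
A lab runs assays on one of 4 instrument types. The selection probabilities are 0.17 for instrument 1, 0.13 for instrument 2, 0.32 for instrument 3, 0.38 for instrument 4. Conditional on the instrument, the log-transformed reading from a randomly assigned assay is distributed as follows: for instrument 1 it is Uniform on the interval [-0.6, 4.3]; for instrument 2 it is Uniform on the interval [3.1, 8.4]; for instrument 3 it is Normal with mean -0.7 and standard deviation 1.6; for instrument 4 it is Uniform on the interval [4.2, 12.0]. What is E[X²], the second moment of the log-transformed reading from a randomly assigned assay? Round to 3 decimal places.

For each component E[X²] = Var + (mean)², giving 1: 5.42333; 2: 35.4033; 3: 3.05; 4: 70.68.
Overall E[X²] = 0.17·5.42333 + 0.13·35.4033 + 0.32·3.05 + 0.38·70.68 = 33.3588.

33.359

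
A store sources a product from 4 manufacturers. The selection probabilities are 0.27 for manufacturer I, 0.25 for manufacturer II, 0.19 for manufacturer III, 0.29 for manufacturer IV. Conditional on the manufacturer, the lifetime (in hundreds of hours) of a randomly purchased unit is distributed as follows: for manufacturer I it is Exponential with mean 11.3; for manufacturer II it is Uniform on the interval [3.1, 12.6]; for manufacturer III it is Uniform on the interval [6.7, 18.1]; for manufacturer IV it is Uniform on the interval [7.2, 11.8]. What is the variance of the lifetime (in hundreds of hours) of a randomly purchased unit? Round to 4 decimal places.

41.6889

Per component, I: μ=11.3, E[X²]=255.38; II: μ=7.85, E[X²]=69.1433; III: μ=12.4, E[X²]=164.59; IV: μ=9.5, E[X²]=92.0133.
E[X] = 0.27·11.3 + 0.25·7.85 + 0.19·12.4 + 0.29·9.5 = 10.1245.
E[X²] = 0.27·255.38 + 0.25·69.1433 + 0.19·164.59 + 0.29·92.0133 = 144.194.
Var(X) = E[X²] − (E[X])² = 144.194 − 102.506 = 41.6889.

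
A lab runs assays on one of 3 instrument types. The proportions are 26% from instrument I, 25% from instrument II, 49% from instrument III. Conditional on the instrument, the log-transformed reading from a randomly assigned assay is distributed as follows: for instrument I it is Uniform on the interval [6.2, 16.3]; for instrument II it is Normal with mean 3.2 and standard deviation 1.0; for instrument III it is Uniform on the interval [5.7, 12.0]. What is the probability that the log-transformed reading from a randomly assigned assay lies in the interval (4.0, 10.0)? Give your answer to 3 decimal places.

Conditional on each instrument, P(4.0 < X < 10.0): I: 0.376238; II: 0.211855; III: 0.68254.
By total probability, P(4.0 < X < 10.0) = 0.26·0.376238 + 0.25·0.211855 + 0.49·0.68254 = 0.48523.

0.485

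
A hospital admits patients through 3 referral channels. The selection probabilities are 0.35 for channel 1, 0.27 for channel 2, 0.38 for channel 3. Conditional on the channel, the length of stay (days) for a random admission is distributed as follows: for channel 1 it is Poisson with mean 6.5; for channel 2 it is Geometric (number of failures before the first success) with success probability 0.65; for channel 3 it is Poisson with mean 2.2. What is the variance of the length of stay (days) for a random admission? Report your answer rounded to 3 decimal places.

Per component, 1: μ=6.5, E[X²]=48.75; 2: μ=0.538462, E[X²]=1.11834; 3: μ=2.2, E[X²]=7.04.
E[X] = 0.35·6.5 + 0.27·0.538462 + 0.38·2.2 = 3.25638.
E[X²] = 0.35·48.75 + 0.27·1.11834 + 0.38·7.04 = 20.0397.
Var(X) = E[X²] − (E[X])² = 20.0397 − 10.604 = 9.43561.

9.436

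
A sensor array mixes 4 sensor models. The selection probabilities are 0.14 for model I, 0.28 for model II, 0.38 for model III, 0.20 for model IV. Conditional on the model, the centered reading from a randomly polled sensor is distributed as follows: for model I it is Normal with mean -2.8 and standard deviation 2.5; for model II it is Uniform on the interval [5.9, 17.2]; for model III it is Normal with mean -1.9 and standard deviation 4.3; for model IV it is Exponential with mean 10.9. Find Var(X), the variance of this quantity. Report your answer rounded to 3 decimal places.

79.737

Per component, I: μ=-2.8, E[X²]=14.09; II: μ=11.55, E[X²]=144.043; III: μ=-1.9, E[X²]=22.1; IV: μ=10.9, E[X²]=237.62.
E[X] = 0.14·-2.8 + 0.28·11.55 + 0.38·-1.9 + 0.2·10.9 = 4.3.
E[X²] = 0.14·14.09 + 0.28·144.043 + 0.38·22.1 + 0.2·237.62 = 98.2267.
Var(X) = E[X²] − (E[X])² = 98.2267 − 18.49 = 79.7367.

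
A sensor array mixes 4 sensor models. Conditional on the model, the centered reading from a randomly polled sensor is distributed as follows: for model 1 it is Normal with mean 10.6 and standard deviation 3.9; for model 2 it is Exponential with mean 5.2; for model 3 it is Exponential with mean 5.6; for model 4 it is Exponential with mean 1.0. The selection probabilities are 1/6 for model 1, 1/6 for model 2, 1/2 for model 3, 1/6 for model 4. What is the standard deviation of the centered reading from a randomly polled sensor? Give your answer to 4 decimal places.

5.5325

Per component, 1: μ=10.6, E[X²]=127.57; 2: μ=5.2, E[X²]=54.08; 3: μ=5.6, E[X²]=62.72; 4: μ=1, E[X²]=2.
E[X] = 0.166667·10.6 + 0.166667·5.2 + 0.5·5.6 + 0.166667·1 = 5.6.
E[X²] = 0.166667·127.57 + 0.166667·54.08 + 0.5·62.72 + 0.166667·2 = 61.9683.
Var(X) = E[X²] − (E[X])² = 61.9683 − 31.36 = 30.6083.
SD(X) = √30.6083 = 5.53248.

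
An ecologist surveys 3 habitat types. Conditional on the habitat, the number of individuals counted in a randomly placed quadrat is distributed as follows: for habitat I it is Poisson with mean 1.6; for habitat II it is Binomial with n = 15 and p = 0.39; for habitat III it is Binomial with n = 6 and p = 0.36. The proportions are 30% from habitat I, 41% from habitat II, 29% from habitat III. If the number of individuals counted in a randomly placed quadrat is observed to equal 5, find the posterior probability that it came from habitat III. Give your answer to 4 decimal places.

Likelihoods P(X=5 | ·): I: 0.017642; II: 0.193275; III: 0.023219.
Posterior ∝ prior × likelihood. Numerator for III: 0.29·0.023219 = 0.00673351.
Normalizing constant: 0.3·0.017642 + 0.41·0.193275 + 0.29·0.023219 = 0.091269.
P(III | observation) = 0.00673351 / 0.091269 = 0.0737765.

0.0738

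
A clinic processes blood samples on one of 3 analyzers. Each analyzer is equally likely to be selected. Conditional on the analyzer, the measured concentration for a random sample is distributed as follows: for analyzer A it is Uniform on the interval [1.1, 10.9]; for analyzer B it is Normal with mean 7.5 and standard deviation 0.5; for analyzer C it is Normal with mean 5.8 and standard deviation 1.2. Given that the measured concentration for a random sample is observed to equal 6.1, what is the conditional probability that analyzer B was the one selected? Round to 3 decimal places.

Likelihoods f(6.1 | ·): A: 0.102041; B: 0.0158309; C: 0.322223.
Posterior ∝ prior × likelihood. Numerator for B: 0.333333·0.0158309 = 0.00527697.
Normalizing constant: 0.333333·0.102041 + 0.333333·0.0158309 + 0.333333·0.322223 = 0.146698.
P(B | observation) = 0.00527697 / 0.146698 = 0.0359715.

0.036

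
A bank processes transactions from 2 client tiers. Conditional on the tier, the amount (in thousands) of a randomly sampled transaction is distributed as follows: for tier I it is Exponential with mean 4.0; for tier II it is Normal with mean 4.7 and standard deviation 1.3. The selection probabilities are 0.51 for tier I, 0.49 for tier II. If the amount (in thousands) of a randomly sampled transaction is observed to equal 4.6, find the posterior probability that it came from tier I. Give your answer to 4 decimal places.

0.2121

Likelihoods f(4.6 | ·): I: 0.0791592; II: 0.305972.
Posterior ∝ prior × likelihood. Numerator for I: 0.51·0.0791592 = 0.0403712.
Normalizing constant: 0.51·0.0791592 + 0.49·0.305972 = 0.190298.
P(I | observation) = 0.0403712 / 0.190298 = 0.212148.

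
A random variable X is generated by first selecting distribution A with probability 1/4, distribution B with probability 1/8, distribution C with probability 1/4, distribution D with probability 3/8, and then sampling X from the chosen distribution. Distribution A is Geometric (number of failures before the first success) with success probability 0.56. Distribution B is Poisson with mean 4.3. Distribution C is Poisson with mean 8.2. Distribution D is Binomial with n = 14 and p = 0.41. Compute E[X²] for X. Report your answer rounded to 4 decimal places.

For each component E[X²] = Var + (mean)², giving A: 2.02041; B: 22.79; C: 75.44; D: 36.3342.
Overall E[X²] = 0.25·2.02041 + 0.125·22.79 + 0.25·75.44 + 0.375·36.3342 = 35.8392.

35.8392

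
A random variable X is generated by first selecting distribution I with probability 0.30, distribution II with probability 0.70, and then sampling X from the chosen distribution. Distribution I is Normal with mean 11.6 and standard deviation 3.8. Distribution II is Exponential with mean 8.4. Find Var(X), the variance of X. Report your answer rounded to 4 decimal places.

Per component, I: μ=11.6, E[X²]=149; II: μ=8.4, E[X²]=141.12.
E[X] = 0.3·11.6 + 0.7·8.4 = 9.36.
E[X²] = 0.3·149 + 0.7·141.12 = 143.484.
Var(X) = E[X²] − (E[X])² = 143.484 − 87.6096 = 55.8744.

55.8744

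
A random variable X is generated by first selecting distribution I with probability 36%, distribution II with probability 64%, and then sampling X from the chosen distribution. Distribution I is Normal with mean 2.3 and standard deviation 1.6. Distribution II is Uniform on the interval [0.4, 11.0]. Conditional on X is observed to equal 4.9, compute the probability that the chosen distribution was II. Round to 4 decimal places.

0.7158

Likelihoods f(4.9 | ·): I: 0.0665864; II: 0.0943396.
Posterior ∝ prior × likelihood. Numerator for II: 0.64·0.0943396 = 0.0603774.
Normalizing constant: 0.36·0.0665864 + 0.64·0.0943396 = 0.0843485.
P(II | observation) = 0.0603774 / 0.0843485 = 0.715809.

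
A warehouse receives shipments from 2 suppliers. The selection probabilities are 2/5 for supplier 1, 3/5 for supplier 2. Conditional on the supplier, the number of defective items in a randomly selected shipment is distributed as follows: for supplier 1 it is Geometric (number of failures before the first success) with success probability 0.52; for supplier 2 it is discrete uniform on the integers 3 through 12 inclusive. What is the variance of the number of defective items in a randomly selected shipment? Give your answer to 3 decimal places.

16.041

Per component, 1: μ=0.923077, E[X²]=2.62722; 2: μ=7.5, E[X²]=64.5.
E[X] = 0.4·0.923077 + 0.6·7.5 = 4.86923.
E[X²] = 0.4·2.62722 + 0.6·64.5 = 39.7509.
Var(X) = E[X²] − (E[X])² = 39.7509 − 23.7094 = 16.0415.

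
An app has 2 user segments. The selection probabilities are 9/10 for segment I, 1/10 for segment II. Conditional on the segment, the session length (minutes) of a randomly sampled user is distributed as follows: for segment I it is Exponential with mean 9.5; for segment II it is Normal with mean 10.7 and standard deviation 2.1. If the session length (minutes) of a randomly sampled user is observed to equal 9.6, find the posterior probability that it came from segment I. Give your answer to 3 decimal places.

0.676

Likelihoods f(9.6 | ·): I: 0.0383187; II: 0.165619.
Posterior ∝ prior × likelihood. Numerator for I: 0.9·0.0383187 = 0.0344868.
Normalizing constant: 0.9·0.0383187 + 0.1·0.165619 = 0.0510487.
P(I | observation) = 0.0344868 / 0.0510487 = 0.675566.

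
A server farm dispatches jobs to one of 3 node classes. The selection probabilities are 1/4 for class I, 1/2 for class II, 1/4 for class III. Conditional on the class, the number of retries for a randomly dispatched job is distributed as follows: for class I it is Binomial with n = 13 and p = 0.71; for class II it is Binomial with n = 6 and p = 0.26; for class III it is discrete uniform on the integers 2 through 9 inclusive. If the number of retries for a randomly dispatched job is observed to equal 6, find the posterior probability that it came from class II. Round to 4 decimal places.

Likelihoods P(X=6 | ·): I: 0.0379187; II: 0.000308916; III: 0.125.
Posterior ∝ prior × likelihood. Numerator for II: 0.5·0.000308916 = 0.000154458.
Normalizing constant: 0.25·0.0379187 + 0.5·0.000308916 + 0.25·0.125 = 0.0408841.
P(II | observation) = 0.000154458 / 0.0408841 = 0.00377794.

0.0038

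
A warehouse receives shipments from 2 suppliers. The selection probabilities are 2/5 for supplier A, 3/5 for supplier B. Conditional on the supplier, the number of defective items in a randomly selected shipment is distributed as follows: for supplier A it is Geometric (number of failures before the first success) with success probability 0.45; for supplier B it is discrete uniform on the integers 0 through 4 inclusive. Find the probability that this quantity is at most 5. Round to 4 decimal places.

Conditional on each supplier, P(X ≤ 5): A: 0.972319; B: 1.
By total probability, P(X ≤ 5) = 0.4·0.972319 + 0.6·1 = 0.988928.

0.9889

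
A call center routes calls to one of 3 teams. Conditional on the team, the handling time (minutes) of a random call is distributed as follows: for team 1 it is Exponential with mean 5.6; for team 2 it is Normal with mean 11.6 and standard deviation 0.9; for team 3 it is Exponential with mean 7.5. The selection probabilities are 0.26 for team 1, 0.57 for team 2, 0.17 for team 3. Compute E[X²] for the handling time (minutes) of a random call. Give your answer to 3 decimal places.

For each component E[X²] = Var + (mean)², giving 1: 62.72; 2: 135.37; 3: 112.5.
Overall E[X²] = 0.26·62.72 + 0.57·135.37 + 0.17·112.5 = 112.593.

112.593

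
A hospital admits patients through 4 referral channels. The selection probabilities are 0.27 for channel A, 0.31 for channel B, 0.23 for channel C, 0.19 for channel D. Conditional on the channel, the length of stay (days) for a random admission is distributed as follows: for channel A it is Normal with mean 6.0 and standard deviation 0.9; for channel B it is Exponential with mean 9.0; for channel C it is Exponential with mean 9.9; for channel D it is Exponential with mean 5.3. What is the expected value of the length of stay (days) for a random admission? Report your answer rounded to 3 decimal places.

7.694

Component means — A: 6; B: 9; C: 9.9; D: 5.3.
E[X] = 0.27·6 + 0.31·9 + 0.23·9.9 + 0.19·5.3 = 7.694.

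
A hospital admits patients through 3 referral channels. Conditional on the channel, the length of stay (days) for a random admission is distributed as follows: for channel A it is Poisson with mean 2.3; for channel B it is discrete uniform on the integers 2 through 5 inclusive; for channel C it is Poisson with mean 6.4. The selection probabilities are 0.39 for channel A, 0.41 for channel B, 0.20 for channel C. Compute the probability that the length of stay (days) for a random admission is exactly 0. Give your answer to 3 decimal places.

Conditional on each channel, P(X = 0): A: 0.100259; B: 0; C: 0.00166156.
By total probability, P(X = 0) = 0.39·0.100259 + 0.41·0 + 0.2·0.00166156 = 0.0394333.

0.039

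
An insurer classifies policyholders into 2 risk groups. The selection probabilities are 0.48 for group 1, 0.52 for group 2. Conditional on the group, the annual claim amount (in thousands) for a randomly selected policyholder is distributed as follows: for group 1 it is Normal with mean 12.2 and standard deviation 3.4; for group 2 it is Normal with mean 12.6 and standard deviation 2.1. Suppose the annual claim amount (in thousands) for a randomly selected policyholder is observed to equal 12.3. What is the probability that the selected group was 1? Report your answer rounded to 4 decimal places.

Likelihoods f(12.3 | ·): 1: 0.117285; 2: 0.188044.
Posterior ∝ prior × likelihood. Numerator for 1: 0.48·0.117285 = 0.0562969.
Normalizing constant: 0.48·0.117285 + 0.52·0.188044 = 0.15408.
P(1 | observation) = 0.0562969 / 0.15408 = 0.365375.

0.3654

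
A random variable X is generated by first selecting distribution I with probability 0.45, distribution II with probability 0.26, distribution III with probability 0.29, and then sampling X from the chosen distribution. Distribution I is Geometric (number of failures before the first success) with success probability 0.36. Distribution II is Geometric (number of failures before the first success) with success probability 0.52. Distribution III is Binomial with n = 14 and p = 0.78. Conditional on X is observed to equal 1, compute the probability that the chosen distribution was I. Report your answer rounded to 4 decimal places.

Likelihoods P(X=1 | ·): I: 0.2304; II: 0.2496; III: 3.08829e-08.
Posterior ∝ prior × likelihood. Numerator for I: 0.45·0.2304 = 0.10368.
Normalizing constant: 0.45·0.2304 + 0.26·0.2496 + 0.29·3.08829e-08 = 0.168576.
P(I | observation) = 0.10368 / 0.168576 = 0.615034.

0.6150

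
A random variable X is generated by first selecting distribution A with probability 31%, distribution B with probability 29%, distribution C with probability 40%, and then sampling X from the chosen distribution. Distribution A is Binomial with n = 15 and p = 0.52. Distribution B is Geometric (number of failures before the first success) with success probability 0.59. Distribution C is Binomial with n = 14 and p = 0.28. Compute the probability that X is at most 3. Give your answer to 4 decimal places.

Conditional on each component, P(X ≤ 3): A: 0.0118941; B: 0.971742; C: 0.418701.
By total probability, P(X ≤ 3) = 0.31·0.0118941 + 0.29·0.971742 + 0.4·0.418701 = 0.452973.

0.4530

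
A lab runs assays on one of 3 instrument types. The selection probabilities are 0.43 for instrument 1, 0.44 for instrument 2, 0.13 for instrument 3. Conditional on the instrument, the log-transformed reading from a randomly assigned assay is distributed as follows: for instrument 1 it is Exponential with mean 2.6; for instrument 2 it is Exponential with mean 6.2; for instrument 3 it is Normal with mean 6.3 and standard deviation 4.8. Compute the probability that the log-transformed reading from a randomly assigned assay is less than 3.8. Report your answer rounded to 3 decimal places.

0.571

Conditional on each instrument, P(X < 3.8): 1: 0.768121; 2: 0.458224; 3: 0.301241.
By total probability, P(X < 3.8) = 0.43·0.768121 + 0.44·0.458224 + 0.13·0.301241 = 0.571072.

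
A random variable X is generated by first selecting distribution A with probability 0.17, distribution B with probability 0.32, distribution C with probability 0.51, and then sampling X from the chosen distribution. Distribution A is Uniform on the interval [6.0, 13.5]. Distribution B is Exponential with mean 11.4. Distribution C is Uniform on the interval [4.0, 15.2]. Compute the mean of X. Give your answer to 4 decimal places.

Component means — A: 9.75; B: 11.4; C: 9.6.
E[X] = 0.17·9.75 + 0.32·11.4 + 0.51·9.6 = 10.2015.

10.2015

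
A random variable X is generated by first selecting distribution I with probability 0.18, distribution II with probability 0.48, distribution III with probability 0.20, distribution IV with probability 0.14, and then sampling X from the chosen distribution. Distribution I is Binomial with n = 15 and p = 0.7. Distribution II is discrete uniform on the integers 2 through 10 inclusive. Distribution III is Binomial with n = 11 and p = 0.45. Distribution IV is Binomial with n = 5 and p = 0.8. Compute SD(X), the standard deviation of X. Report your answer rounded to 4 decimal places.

Per component, I: μ=10.5, E[X²]=113.4; II: μ=6, E[X²]=42.6667; III: μ=4.95, E[X²]=27.225; IV: μ=4, E[X²]=16.8.
E[X] = 0.18·10.5 + 0.48·6 + 0.2·4.95 + 0.14·4 = 6.32.
E[X²] = 0.18·113.4 + 0.48·42.6667 + 0.2·27.225 + 0.14·16.8 = 48.689.
Var(X) = E[X²] − (E[X])² = 48.689 − 39.9424 = 8.7466.
SD(X) = √8.7466 = 2.95747.

2.9575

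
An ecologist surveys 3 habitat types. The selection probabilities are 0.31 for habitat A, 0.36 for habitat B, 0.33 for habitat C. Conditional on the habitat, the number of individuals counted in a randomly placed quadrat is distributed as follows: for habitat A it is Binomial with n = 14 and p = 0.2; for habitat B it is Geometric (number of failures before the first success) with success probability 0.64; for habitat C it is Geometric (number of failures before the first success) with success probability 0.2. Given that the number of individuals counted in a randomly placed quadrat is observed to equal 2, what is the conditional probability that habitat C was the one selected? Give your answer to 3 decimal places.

0.282

Likelihoods P(X=2 | ·): A: 0.250139; B: 0.082944; C: 0.128.
Posterior ∝ prior × likelihood. Numerator for C: 0.33·0.128 = 0.04224.
Normalizing constant: 0.31·0.250139 + 0.36·0.082944 + 0.33·0.128 = 0.149643.
P(C | observation) = 0.04224 / 0.149643 = 0.282272.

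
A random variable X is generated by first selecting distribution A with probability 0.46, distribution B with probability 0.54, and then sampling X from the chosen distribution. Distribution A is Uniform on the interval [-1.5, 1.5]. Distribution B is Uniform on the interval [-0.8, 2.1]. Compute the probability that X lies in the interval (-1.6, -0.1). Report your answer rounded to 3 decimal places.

Conditional on each component, P(-1.6 < X < -0.1): A: 0.466667; B: 0.241379.
By total probability, P(-1.6 < X < -0.1) = 0.46·0.466667 + 0.54·0.241379 = 0.345011.

0.345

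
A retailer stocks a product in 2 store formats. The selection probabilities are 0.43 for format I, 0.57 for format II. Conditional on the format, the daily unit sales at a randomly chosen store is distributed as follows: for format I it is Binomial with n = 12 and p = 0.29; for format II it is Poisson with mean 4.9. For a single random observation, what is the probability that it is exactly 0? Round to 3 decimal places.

0.011

Conditional on each format, P(X = 0): I: 0.0164097; II: 0.00744658.
By total probability, P(X = 0) = 0.43·0.0164097 + 0.57·0.00744658 = 0.0113007.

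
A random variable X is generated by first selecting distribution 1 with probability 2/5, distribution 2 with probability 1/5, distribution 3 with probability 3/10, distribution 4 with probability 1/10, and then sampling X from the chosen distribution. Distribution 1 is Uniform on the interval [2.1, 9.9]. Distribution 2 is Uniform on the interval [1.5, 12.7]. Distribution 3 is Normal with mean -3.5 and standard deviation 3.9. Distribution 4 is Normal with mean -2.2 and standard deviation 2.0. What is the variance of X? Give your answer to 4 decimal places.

Per component, 1: μ=6, E[X²]=41.07; 2: μ=7.1, E[X²]=60.8633; 3: μ=-3.5, E[X²]=27.46; 4: μ=-2.2, E[X²]=8.84.
E[X] = 0.4·6 + 0.2·7.1 + 0.3·-3.5 + 0.1·-2.2 = 2.55.
E[X²] = 0.4·41.07 + 0.2·60.8633 + 0.3·27.46 + 0.1·8.84 = 37.7227.
Var(X) = E[X²] − (E[X])² = 37.7227 − 6.5025 = 31.2202.

31.2202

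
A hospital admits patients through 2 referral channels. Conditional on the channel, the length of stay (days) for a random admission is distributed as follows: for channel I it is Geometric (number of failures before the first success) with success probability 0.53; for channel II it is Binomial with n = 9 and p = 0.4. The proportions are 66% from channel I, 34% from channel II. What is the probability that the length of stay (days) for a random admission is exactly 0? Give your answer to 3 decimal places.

Conditional on each channel, P(X = 0): I: 0.53; II: 0.0100777.
By total probability, P(X = 0) = 0.66·0.53 + 0.34·0.0100777 = 0.353226.

0.353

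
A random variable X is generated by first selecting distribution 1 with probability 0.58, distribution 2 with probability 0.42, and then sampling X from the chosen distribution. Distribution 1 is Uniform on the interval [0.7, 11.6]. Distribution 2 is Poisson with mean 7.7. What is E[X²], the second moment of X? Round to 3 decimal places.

For each component E[X²] = Var + (mean)², giving 1: 47.7233; 2: 66.99.
Overall E[X²] = 0.58·47.7233 + 0.42·66.99 = 55.8153.

55.815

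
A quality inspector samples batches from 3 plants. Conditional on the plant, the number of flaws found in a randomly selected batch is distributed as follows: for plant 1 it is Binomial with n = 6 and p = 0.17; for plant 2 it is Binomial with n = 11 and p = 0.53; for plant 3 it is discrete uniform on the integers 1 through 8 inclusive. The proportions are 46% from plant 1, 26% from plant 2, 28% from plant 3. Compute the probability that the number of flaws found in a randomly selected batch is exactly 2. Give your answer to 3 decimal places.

0.134

Conditional on each plant, P(X = 2): 1: 0.205732; 2: 0.01729; 3: 0.125.
By total probability, P(X = 2) = 0.46·0.205732 + 0.26·0.01729 + 0.28·0.125 = 0.134132.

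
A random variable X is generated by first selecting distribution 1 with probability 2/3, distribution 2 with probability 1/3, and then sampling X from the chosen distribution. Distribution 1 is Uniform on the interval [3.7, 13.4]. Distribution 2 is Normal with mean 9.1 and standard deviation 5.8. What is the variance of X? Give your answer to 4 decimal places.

Per component, 1: μ=8.55, E[X²]=80.9433; 2: μ=9.1, E[X²]=116.45.
E[X] = 0.666667·8.55 + 0.333333·9.1 = 8.73333.
E[X²] = 0.666667·80.9433 + 0.333333·116.45 = 92.7789.
Var(X) = E[X²] − (E[X])² = 92.7789 − 76.2711 = 16.5078.

16.5078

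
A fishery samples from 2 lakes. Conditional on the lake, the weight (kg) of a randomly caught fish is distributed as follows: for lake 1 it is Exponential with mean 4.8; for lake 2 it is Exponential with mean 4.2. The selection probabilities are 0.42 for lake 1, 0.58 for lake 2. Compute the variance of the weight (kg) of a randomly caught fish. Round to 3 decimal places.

Per component, 1: μ=4.8, E[X²]=46.08; 2: μ=4.2, E[X²]=35.28.
E[X] = 0.42·4.8 + 0.58·4.2 = 4.452.
E[X²] = 0.42·46.08 + 0.58·35.28 = 39.816.
Var(X) = E[X²] − (E[X])² = 39.816 − 19.8203 = 19.9957.

19.996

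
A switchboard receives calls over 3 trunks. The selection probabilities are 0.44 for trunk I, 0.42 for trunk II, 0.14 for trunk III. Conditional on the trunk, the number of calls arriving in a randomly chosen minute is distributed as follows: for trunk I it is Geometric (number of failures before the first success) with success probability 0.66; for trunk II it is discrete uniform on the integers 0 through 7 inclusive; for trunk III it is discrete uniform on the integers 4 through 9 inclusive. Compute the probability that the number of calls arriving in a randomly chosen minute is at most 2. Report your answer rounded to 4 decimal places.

Conditional on each trunk, P(X ≤ 2): I: 0.960696; II: 0.375; III: 0.
By total probability, P(X ≤ 2) = 0.44·0.960696 + 0.42·0.375 + 0.14·0 = 0.580206.

0.5802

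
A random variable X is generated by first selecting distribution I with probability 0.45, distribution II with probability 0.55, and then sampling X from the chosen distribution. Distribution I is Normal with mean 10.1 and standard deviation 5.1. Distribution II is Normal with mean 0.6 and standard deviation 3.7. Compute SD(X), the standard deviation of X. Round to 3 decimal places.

Per component, I: μ=10.1, E[X²]=128.02; II: μ=0.6, E[X²]=14.05.
E[X] = 0.45·10.1 + 0.55·0.6 = 4.875.
E[X²] = 0.45·128.02 + 0.55·14.05 = 65.3365.
Var(X) = E[X²] − (E[X])² = 65.3365 − 23.7656 = 41.5709.
SD(X) = √41.5709 = 6.44755.

6.448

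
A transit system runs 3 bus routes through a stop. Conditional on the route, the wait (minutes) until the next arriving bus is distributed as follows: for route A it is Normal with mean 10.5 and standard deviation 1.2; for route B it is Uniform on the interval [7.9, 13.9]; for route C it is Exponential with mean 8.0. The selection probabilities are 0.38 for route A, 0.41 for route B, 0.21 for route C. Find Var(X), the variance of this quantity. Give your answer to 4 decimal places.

Per component, A: μ=10.5, E[X²]=111.69; B: μ=10.9, E[X²]=121.81; C: μ=8, E[X²]=128.
E[X] = 0.38·10.5 + 0.41·10.9 + 0.21·8 = 10.139.
E[X²] = 0.38·111.69 + 0.41·121.81 + 0.21·128 = 119.264.
Var(X) = E[X²] − (E[X])² = 119.264 − 102.799 = 16.465.

16.4650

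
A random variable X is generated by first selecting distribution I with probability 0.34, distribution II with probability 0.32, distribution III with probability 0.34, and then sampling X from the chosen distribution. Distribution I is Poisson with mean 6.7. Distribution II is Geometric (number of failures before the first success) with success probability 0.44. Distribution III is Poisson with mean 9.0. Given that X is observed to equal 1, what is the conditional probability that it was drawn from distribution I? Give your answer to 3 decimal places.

0.034

Likelihoods P(X=1 | ·): I: 0.00824711; II: 0.2464; III: 0.00111069.
Posterior ∝ prior × likelihood. Numerator for I: 0.34·0.00824711 = 0.00280402.
Normalizing constant: 0.34·0.00824711 + 0.32·0.2464 + 0.34·0.00111069 = 0.0820297.
P(I | observation) = 0.00280402 / 0.0820297 = 0.034183.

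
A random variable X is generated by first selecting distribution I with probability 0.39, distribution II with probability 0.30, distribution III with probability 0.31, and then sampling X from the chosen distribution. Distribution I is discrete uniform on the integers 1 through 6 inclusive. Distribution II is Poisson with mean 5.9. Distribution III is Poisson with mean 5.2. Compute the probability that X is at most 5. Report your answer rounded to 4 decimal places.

Conditional on each component, P(X ≤ 5): I: 0.833333; II: 0.461873; III: 0.580913.
By total probability, P(X ≤ 5) = 0.39·0.833333 + 0.3·0.461873 + 0.31·0.580913 = 0.643645.

0.6436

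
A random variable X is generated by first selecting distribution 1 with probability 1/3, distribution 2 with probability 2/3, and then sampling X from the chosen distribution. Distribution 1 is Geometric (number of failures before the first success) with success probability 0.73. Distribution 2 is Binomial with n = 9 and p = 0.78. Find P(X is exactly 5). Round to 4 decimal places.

0.0572

Conditional on each component, P(X = 5): 1: 0.00104747; 2: 0.0852186.
By total probability, P(X = 5) = 0.333333·0.00104747 + 0.666667·0.0852186 = 0.0571615.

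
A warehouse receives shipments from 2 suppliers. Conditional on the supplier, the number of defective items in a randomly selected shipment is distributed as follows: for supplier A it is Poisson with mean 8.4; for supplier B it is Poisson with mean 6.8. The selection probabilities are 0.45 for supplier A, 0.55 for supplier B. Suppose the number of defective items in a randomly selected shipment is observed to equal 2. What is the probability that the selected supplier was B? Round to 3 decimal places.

0.799

Likelihoods P(X=2 | ·): A: 0.00793332; B: 0.0257505.
Posterior ∝ prior × likelihood. Numerator for B: 0.55·0.0257505 = 0.0141628.
Normalizing constant: 0.45·0.00793332 + 0.55·0.0257505 = 0.0177328.
P(B | observation) = 0.0141628 / 0.0177328 = 0.798678.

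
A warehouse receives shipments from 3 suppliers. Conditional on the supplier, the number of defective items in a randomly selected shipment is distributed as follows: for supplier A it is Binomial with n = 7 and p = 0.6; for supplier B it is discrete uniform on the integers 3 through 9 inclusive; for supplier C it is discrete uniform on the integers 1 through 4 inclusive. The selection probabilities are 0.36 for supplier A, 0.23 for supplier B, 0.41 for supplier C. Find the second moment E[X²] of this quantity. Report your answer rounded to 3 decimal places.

19.230

For each component E[X²] = Var + (mean)², giving A: 19.32; B: 40; C: 7.5.
Overall E[X²] = 0.36·19.32 + 0.23·40 + 0.41·7.5 = 19.2302.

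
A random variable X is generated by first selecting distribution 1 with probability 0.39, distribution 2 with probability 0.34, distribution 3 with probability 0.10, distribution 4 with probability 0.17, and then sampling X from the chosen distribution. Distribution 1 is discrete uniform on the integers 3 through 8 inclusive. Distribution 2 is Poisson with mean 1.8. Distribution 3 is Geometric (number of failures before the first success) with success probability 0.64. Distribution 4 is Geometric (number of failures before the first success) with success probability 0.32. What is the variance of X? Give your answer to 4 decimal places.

Per component, 1: μ=5.5, E[X²]=33.1667; 2: μ=1.8, E[X²]=5.04; 3: μ=0.5625, E[X²]=1.19531; 4: μ=2.125, E[X²]=11.1562.
E[X] = 0.39·5.5 + 0.34·1.8 + 0.1·0.5625 + 0.17·2.125 = 3.1745.
E[X²] = 0.39·33.1667 + 0.34·5.04 + 0.1·1.19531 + 0.17·11.1562 = 16.6647.
Var(X) = E[X²] − (E[X])² = 16.6647 − 10.0775 = 6.58724.

6.5872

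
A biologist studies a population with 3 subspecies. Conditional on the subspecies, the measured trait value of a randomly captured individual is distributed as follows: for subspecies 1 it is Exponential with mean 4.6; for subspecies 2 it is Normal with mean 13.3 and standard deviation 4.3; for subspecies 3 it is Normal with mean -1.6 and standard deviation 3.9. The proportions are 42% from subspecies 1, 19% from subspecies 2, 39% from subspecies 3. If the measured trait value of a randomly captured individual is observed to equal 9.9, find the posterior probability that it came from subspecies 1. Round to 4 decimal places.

0.4417

Likelihoods f(9.9 | ·): 1: 0.0252677; 2: 0.0678704; 3: 0.00132362.
Posterior ∝ prior × likelihood. Numerator for 1: 0.42·0.0252677 = 0.0106124.
Normalizing constant: 0.42·0.0252677 + 0.19·0.0678704 + 0.39·0.00132362 = 0.024024.
P(1 | observation) = 0.0106124 / 0.024024 = 0.441742.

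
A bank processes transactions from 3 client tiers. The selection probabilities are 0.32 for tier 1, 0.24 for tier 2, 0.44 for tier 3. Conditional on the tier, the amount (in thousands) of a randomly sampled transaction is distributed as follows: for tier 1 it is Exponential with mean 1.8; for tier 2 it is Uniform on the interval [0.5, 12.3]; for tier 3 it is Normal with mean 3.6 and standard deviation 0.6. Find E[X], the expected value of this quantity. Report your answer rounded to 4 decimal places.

Component means — 1: 1.8; 2: 6.4; 3: 3.6.
E[X] = 0.32·1.8 + 0.24·6.4 + 0.44·3.6 = 3.696.

3.6960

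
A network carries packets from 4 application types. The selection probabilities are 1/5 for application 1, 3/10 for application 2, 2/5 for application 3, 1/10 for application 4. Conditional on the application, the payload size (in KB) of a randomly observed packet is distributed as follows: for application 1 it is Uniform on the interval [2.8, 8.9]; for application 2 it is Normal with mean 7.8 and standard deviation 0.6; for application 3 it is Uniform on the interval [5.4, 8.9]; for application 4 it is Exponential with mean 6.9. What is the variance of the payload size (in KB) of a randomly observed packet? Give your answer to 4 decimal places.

6.3604

Per component, 1: μ=5.85, E[X²]=37.3233; 2: μ=7.8, E[X²]=61.2; 3: μ=7.15, E[X²]=52.1433; 4: μ=6.9, E[X²]=95.22.
E[X] = 0.2·5.85 + 0.3·7.8 + 0.4·7.15 + 0.1·6.9 = 7.06.
E[X²] = 0.2·37.3233 + 0.3·61.2 + 0.4·52.1433 + 0.1·95.22 = 56.204.
Var(X) = E[X²] − (E[X])² = 56.204 − 49.8436 = 6.3604.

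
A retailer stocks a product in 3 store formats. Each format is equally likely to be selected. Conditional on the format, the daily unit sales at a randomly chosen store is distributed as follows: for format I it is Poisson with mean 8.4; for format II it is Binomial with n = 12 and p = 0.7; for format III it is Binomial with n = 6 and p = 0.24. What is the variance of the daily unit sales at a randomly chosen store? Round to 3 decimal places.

Per component, I: μ=8.4, E[X²]=78.96; II: μ=8.4, E[X²]=73.08; III: μ=1.44, E[X²]=3.168.
E[X] = 0.333333·8.4 + 0.333333·8.4 + 0.333333·1.44 = 6.08.
E[X²] = 0.333333·78.96 + 0.333333·73.08 + 0.333333·3.168 = 51.736.
Var(X) = E[X²] − (E[X])² = 51.736 − 36.9664 = 14.7696.

14.770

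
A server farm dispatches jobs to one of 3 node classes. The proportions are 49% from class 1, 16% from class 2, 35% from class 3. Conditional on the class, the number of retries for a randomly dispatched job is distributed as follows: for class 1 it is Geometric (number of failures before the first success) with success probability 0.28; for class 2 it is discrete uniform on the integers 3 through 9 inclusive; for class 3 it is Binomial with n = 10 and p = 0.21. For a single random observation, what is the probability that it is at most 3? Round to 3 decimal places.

Conditional on each class, P(X ≤ 3): 1: 0.731261; 2: 0.142857; 3: 0.860858.
By total probability, P(X ≤ 3) = 0.49·0.731261 + 0.16·0.142857 + 0.35·0.860858 = 0.682476.

0.682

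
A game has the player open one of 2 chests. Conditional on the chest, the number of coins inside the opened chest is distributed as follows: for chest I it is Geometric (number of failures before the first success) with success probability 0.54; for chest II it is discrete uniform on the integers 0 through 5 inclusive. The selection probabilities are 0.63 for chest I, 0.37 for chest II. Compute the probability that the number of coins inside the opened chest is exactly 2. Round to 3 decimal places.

0.134

Conditional on each chest, P(X = 2): I: 0.114264; II: 0.166667.
By total probability, P(X = 2) = 0.63·0.114264 + 0.37·0.166667 = 0.133653.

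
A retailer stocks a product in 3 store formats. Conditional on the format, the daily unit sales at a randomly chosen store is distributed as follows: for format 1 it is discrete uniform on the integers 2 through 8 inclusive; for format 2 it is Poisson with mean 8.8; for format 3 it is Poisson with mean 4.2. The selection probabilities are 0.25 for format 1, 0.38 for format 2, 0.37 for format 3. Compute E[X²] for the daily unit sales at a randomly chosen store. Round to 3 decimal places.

48.102

For each component E[X²] = Var + (mean)², giving 1: 29; 2: 86.24; 3: 21.84.
Overall E[X²] = 0.25·29 + 0.38·86.24 + 0.37·21.84 = 48.102.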